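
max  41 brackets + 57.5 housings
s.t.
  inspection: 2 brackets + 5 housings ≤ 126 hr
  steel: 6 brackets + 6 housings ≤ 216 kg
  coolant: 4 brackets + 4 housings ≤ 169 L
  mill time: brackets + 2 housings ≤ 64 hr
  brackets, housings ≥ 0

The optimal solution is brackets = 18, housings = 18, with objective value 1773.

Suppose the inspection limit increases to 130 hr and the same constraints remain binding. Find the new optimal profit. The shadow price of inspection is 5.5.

Δb = 4, so new z* = 1773 + (5.5)·(4) = 1773 + 22 = 1795.

1795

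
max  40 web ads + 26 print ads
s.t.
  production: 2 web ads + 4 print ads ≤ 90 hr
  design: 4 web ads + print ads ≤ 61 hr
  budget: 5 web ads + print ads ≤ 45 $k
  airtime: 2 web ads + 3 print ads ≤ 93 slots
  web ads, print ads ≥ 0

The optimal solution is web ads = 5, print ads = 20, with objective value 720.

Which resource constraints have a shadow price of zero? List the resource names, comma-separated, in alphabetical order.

airtime, design

production: 90/90 (binding)
design: 40/61 (slack 21)
budget: 45/45 (binding)
airtime: 70/93 (slack 23)
By complementary slackness, a constraint with positive slack has shadow price 0 → airtime, design.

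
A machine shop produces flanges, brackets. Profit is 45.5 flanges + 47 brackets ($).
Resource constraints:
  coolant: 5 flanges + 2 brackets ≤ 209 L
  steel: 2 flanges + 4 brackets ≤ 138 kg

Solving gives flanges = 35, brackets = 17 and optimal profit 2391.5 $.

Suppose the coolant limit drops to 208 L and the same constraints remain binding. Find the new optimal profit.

2386

At the optimum: coolant uses 209 of 209 (binding); steel uses 138 of 138 (binding).
The binding rows give the dual system: 5·y_coolant + 2·y_steel = 45.5 and 2·y_coolant + 4·y_steel = 47.
This yields shadow prices y_coolant = 5.5, y_steel = 9.
Δz = y_coolant·Δb = 5.5 × (-1) = -5.5, so new z* = 2391.5 − 5.5 = 2386.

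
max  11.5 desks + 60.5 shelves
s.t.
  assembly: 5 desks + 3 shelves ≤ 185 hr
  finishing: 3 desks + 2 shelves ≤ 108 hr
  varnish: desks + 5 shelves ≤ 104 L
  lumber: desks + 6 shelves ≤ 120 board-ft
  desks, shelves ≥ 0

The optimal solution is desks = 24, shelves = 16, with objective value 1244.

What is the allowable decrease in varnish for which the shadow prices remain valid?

4

Binding constraints: varnish, lumber. The basis is B = [[1,5],[1,6]] with det 1.
Per unit decrease in varnish, x* moves by d = (-6, 1).
The basis stays optimal until desks reaches 0; allowable decrease = 4 L.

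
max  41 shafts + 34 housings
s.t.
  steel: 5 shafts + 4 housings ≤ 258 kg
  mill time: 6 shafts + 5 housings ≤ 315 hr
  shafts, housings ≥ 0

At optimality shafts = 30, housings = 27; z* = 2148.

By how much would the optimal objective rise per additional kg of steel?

1

Both steel and mill time are binding at x*.
Dual feasibility on the basic columns requires 5·y_steel + 6·y_mill time = 41, 4·y_steel + 5·y_mill time = 34.
Solving: y_steel = 1, y_mill time = 6.
Shadow price of steel = 1.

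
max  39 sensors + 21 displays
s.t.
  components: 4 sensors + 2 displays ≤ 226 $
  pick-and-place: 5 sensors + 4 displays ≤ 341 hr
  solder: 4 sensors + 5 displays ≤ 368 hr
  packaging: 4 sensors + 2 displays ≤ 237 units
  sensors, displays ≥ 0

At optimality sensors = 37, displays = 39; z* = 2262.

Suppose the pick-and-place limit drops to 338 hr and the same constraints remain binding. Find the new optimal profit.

2259

Check each constraint at x*: components 226/226 (tight); pick-and-place 341/341 (tight); solder 343/368 (slack 25); packaging 226/237 (slack 11).
By complementary slackness, y = 0 for the non-binding constraints.
From A_Bᵀ y = c: 4·y_components + 5·y_pick-and-place = 39; 2·y_components + 4·y_pick-and-place = 21.
This yields shadow prices y_components = 8.5, y_pick-and-place = 1.
Δz = y_pick-and-place·Δb = 1 × (-3) = -3, so new z* = 2262 − 3 = 2259.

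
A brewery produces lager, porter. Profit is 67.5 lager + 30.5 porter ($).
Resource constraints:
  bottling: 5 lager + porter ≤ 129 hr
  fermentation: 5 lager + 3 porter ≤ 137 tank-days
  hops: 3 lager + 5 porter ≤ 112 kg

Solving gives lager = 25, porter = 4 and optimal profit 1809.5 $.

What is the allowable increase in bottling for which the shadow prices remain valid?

8

Binding constraints: bottling, fermentation. The basis is B = [[5,1],[5,3]] with det 10.
Per unit increase in bottling, x* moves by d = (0.3, -0.5).
The basis stays optimal until porter reaches 0; allowable increase = 8 hr.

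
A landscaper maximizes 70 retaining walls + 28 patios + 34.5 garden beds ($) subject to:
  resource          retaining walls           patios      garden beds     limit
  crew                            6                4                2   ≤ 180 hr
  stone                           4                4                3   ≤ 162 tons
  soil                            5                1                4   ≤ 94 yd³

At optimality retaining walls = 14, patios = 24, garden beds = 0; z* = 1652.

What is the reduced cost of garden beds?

Binding: crew and soil. Non-binding: stone (10 unused).
Slack constraints have shadow price 0 (complementary slackness).
From A_Bᵀ y = c: 6·y_crew + 5·y_soil = 70; 4·y_crew + 1·y_soil = 28.
→ y_crew = 5 and y_soil = 8.
Reduced cost of garden beds: c₃ − yᵀa₃ = 34.5 − (5·2 + 8·4) = 34.5 − 42 = -7.5.

-7.5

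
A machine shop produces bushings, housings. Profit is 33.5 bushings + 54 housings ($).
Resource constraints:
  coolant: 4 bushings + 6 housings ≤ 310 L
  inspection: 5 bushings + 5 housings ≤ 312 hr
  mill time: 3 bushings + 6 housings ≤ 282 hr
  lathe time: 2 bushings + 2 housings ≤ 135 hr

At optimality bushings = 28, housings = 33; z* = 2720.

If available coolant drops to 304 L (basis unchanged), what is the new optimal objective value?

2681

Binding: coolant and mill time. Non-binding: inspection (7 unused), lathe time (13 unused).
Slack constraints have shadow price 0 (complementary slackness).
From A_Bᵀ y = c: 4·y_coolant + 3·y_mill time = 33.5; 6·y_coolant + 6·y_mill time = 54.
This yields shadow prices y_coolant = 6.5, y_mill time = 2.5.
Δz = y_coolant·Δb = 6.5 × (-6) = -39, so new z* = 2720 − 39 = 2681.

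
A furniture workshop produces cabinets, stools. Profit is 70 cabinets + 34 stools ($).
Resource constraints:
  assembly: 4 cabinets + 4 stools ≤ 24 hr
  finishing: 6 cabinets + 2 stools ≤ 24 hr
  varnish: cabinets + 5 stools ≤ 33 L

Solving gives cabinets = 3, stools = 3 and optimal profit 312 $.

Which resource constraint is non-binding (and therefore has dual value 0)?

varnish

assembly: 24/24 (binding)
finishing: 24/24 (binding)
varnish: 18/33 (slack 15)
By complementary slackness, a constraint with positive slack has shadow price 0 → varnish.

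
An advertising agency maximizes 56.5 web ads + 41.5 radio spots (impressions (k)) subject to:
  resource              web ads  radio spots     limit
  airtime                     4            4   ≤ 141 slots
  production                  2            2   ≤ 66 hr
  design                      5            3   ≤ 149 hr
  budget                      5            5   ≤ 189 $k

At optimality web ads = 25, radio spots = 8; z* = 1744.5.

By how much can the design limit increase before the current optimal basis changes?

16

Binding constraints: production, design. The basis is B = [[2,2],[5,3]] with det -4.
Per unit increase in design, x* moves by d = (0.5, -0.5).
The basis stays optimal until radio spots reaches 0; allowable increase = 16 hr.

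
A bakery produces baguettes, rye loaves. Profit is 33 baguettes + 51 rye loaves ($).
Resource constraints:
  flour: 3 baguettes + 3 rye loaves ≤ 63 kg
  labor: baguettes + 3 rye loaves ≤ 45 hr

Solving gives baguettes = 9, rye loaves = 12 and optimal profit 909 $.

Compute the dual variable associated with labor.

9

Check each constraint at x*: flour 63/63 (tight); labor 45/45 (tight).
The binding rows give the dual system: 3·y_flour + 1·y_labor = 33 and 3·y_flour + 3·y_labor = 51.
Solving: y_flour = 8, y_labor = 9.
Shadow price of labor = 9.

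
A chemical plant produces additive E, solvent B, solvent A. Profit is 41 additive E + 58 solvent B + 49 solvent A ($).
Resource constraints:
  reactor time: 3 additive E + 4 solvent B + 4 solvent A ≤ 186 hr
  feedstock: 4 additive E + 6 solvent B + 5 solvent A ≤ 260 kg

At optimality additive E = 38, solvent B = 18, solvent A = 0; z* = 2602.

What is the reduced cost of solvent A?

At the optimum: reactor time uses 186 of 186 (binding); feedstock uses 260 of 260 (binding).
From A_Bᵀ y = c: 3·y_reactor time + 4·y_feedstock = 41; 4·y_reactor time + 6·y_feedstock = 58.
This yields shadow prices y_reactor time = 7, y_feedstock = 5.
Reduced cost of solvent A: c₃ − yᵀa₃ = 49 − (7·4 + 5·5) = 49 − 53 = -4.

-4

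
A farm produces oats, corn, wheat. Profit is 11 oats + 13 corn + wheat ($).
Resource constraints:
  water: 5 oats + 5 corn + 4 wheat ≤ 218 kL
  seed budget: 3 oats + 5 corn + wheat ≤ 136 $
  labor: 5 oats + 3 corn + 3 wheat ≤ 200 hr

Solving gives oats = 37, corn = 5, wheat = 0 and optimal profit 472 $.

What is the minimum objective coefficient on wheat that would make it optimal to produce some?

At the optimum: water uses 210 of 218 (slack = 8); seed budget uses 136 of 136 (binding); labor uses 200 of 200 (binding).
Since water is not tight, its dual is 0.
Dual feasibility on the basic columns requires 3·y_seed budget + 5·y_labor = 11, 5·y_seed budget + 3·y_labor = 13.
→ y_seed budget = 2 and y_labor = 1.
wheat enters the basis when its profit ≥ yᵀa₃ = 2·1 + 1·3 = 5.

5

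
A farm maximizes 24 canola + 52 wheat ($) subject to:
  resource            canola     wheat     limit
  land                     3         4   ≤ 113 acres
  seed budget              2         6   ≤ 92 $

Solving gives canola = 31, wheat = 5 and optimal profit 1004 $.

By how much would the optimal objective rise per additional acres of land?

4

Check each constraint at x*: land 113/113 (tight); seed budget 92/92 (tight).
Dual feasibility on the basic columns requires 3·y_land + 2·y_seed budget = 24, 4·y_land + 6·y_seed budget = 52.
→ y_land = 4 and y_seed budget = 6.
Shadow price of land = 4.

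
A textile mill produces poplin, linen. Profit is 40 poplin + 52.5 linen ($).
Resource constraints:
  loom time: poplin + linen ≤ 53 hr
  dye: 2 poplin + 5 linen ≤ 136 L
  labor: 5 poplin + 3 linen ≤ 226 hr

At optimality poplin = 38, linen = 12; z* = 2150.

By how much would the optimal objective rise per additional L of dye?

7.5

At the optimum: loom time uses 50 of 53 (slack = 3); dye uses 136 of 136 (binding); labor uses 226 of 226 (binding).
Since loom time is not tight, its dual is 0.
Dual feasibility on the basic columns requires 2·y_dye + 5·y_labor = 40, 5·y_dye + 3·y_labor = 52.5.
This yields shadow prices y_dye = 7.5, y_labor = 5.
Shadow price of dye = 7.5.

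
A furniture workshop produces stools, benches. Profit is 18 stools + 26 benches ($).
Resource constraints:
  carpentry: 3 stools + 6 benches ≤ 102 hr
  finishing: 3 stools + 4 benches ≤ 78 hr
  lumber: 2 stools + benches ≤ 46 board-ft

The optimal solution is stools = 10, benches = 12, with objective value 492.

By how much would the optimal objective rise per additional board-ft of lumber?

Check each constraint at x*: carpentry 102/102 (tight); finishing 78/78 (tight); lumber 32/46 (slack 14).
Slack constraints have shadow price 0 (complementary slackness).
From A_Bᵀ y = c: 3·y_carpentry + 3·y_finishing = 18; 6·y_carpentry + 4·y_finishing = 26.
Solving: y_carpentry = 1, y_finishing = 5.
Shadow price of lumber = 0.

0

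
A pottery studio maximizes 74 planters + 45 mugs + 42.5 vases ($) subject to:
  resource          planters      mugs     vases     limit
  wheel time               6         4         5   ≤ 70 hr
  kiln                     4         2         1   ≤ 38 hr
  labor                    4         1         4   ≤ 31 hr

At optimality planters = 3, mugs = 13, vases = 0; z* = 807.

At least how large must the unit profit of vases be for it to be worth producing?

46.5

Check each constraint at x*: wheel time 70/70 (tight); kiln 38/38 (tight); labor 25/31 (slack 6).
Slack constraints have shadow price 0 (complementary slackness).
Dual feasibility on the basic columns requires 6·y_wheel time + 4·y_kiln = 74, 4·y_wheel time + 2·y_kiln = 45.
Solving: y_wheel time = 8, y_kiln = 6.5.
vases enters the basis when its profit ≥ yᵀa₃ = 8·5 + 6.5·1 = 46.5.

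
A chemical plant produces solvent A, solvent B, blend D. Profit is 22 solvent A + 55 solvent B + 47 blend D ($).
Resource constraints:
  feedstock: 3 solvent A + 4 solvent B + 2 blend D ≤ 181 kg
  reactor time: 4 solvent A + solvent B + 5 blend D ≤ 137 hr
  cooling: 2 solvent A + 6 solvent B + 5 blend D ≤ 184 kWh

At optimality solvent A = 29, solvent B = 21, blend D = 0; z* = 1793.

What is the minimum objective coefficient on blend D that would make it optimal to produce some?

50

Check each constraint at x*: feedstock 171/181 (slack 10); reactor time 137/137 (tight); cooling 184/184 (tight).
Since feedstock is not tight, its dual is 0.
The binding rows give the dual system: 4·y_reactor time + 2·y_cooling = 22 and 1·y_reactor time + 6·y_cooling = 55.
Solving: y_reactor time = 1, y_cooling = 9.
blend D enters the basis when its profit ≥ yᵀa₃ = 1·5 + 9·5 = 50.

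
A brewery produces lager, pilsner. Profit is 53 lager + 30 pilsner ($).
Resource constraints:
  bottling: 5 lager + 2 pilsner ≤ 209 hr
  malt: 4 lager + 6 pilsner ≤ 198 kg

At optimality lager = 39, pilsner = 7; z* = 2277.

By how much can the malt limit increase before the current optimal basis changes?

Binding constraints: bottling, malt. The basis is B = [[5,2],[4,6]] with det 22.
Per unit increase in malt, x* moves by d = (-0.0909, 0.2273).
The basis stays optimal until lager reaches 0; allowable increase = 429 kg.

429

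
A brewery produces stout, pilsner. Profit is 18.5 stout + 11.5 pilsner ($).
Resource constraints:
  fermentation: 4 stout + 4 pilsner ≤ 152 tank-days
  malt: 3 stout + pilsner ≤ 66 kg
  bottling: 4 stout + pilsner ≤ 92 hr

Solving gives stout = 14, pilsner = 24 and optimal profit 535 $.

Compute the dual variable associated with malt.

3.5

Check each constraint at x*: fermentation 152/152 (tight); malt 66/66 (tight); bottling 80/92 (slack 12).
Slack constraints have shadow price 0 (complementary slackness).
Dual feasibility on the basic columns requires 4·y_fermentation + 3·y_malt = 18.5, 4·y_fermentation + 1·y_malt = 11.5.
→ y_fermentation = 2 and y_malt = 3.5.
Shadow price of malt = 3.5.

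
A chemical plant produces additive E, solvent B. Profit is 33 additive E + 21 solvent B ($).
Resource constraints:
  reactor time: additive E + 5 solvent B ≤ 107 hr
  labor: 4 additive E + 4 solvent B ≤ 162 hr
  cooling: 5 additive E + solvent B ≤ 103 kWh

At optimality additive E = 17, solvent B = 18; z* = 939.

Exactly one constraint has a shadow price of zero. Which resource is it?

reactor time: 107/107 (binding)
labor: 140/162 (slack 22)
cooling: 103/103 (binding)
By complementary slackness, a constraint with positive slack has shadow price 0 → labor.

labor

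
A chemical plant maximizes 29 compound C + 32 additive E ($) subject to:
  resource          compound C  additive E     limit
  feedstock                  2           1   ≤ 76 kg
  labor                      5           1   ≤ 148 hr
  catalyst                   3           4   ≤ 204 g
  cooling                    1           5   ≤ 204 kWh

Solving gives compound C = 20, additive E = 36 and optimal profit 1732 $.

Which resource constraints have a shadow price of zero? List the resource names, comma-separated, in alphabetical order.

feedstock: 76/76 (binding)
labor: 136/148 (slack 12)
catalyst: 204/204 (binding)
cooling: 200/204 (slack 4)
By complementary slackness, a constraint with positive slack has shadow price 0 → cooling, labor.

cooling, labor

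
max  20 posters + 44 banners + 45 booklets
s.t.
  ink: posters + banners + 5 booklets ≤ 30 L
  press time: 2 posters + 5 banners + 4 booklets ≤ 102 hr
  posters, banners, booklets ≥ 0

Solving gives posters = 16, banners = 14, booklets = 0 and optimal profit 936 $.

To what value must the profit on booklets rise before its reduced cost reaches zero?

52

Check each constraint at x*: ink 30/30 (tight); press time 102/102 (tight).
Dual feasibility on the basic columns requires 1·y_ink + 2·y_press time = 20, 1·y_ink + 5·y_press time = 44.
Solving: y_ink = 4, y_press time = 8.
booklets enters the basis when its profit ≥ yᵀa₃ = 4·5 + 8·4 = 52.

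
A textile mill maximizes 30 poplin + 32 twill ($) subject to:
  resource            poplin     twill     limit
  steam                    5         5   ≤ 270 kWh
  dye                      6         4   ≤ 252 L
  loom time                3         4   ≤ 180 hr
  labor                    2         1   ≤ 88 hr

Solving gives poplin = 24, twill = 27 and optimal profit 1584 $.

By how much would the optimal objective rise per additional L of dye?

Binding: dye and loom time. Non-binding: steam (15 unused), labor (13 unused).
Slack constraints have shadow price 0 (complementary slackness).
From A_Bᵀ y = c: 6·y_dye + 3·y_loom time = 30; 4·y_dye + 4·y_loom time = 32.
This yields shadow prices y_dye = 2, y_loom time = 6.
Shadow price of dye = 2.

2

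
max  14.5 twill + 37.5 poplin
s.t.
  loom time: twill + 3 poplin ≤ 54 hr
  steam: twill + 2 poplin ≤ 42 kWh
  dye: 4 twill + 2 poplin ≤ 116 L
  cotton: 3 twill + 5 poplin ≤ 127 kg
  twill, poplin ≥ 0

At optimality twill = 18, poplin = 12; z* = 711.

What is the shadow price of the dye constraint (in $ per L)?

0

At the optimum: loom time uses 54 of 54 (binding); steam uses 42 of 42 (binding); dye uses 96 of 116 (slack = 20); cotton uses 114 of 127 (slack = 13).
Since dye, cotton are not tight, their duals are 0.
Dual feasibility on the basic columns requires 1·y_loom time + 1·y_steam = 14.5, 3·y_loom time + 2·y_steam = 37.5.
Solving: y_loom time = 8.5, y_steam = 6.
Shadow price of dye = 0.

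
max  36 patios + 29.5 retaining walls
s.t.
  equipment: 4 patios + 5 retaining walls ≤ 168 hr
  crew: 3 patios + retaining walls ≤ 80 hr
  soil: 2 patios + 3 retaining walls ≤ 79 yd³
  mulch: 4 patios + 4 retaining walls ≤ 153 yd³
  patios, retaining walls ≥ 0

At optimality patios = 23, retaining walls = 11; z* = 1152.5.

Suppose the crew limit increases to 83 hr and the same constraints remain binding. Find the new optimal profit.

Binding: crew and soil. Non-binding: equipment (21 unused), mulch (17 unused).
Slack constraints have shadow price 0 (complementary slackness).
From A_Bᵀ y = c: 3·y_crew + 2·y_soil = 36; 1·y_crew + 3·y_soil = 29.5.
Solving: y_crew = 7, y_soil = 7.5.
Δz = y_crew·Δb = 7 × (3) = 21, so new z* = 1152.5 + 21 = 1173.5.

1173.5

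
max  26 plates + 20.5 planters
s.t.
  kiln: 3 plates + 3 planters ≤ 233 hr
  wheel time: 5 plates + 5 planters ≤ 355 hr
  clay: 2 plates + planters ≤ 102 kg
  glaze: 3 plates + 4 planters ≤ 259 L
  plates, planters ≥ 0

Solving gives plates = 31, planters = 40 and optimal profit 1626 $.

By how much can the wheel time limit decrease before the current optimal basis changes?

Binding constraints: wheel time, clay. The basis is B = [[5,5],[2,1]] with det -5.
Per unit decrease in wheel time, x* moves by d = (0.2, -0.4).
The basis stays optimal until planters reaches 0; allowable decrease = 100 hr.

100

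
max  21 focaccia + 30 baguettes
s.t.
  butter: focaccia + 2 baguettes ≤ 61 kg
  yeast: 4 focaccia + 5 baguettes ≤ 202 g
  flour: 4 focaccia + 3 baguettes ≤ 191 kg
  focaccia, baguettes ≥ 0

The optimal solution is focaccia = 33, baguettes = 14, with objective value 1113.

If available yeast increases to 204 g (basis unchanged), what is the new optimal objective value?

Binding: butter and yeast. Non-binding: flour (17 unused).
By complementary slackness, y = 0 for the non-binding constraint.
The binding rows give the dual system: 1·y_butter + 4·y_yeast = 21 and 2·y_butter + 5·y_yeast = 30.
Solving: y_butter = 5, y_yeast = 4.
Δz = y_yeast·Δb = 4 × (2) = 8, so new z* = 1113 + 8 = 1121.

1121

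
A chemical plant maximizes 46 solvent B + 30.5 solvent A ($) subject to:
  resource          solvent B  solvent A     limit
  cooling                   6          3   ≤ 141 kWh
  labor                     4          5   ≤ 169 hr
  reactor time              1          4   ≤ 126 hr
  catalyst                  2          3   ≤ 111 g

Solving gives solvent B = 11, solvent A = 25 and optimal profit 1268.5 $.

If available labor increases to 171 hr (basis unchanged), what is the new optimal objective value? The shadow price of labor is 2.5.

Δb = 2, so new z* = 1268.5 + (2.5)·(2) = 1268.5 + 5 = 1273.5.

1273.5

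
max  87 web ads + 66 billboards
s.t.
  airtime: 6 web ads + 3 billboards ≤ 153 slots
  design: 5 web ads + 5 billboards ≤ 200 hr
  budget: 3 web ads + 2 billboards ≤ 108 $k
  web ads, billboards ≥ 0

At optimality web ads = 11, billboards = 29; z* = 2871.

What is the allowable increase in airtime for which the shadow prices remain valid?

Binding constraints: airtime, design. The basis is B = [[6,3],[5,5]] with det 15.
Per unit increase in airtime, x* moves by d = (0.3333, -0.3333).
The basis stays optimal until budget becomes binding; allowable increase = 51 slots.

51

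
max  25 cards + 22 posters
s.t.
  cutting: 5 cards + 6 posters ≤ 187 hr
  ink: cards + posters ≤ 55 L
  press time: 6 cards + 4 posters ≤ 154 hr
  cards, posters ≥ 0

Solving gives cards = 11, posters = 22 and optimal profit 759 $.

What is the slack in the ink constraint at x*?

ink used = 1·11 + 1·22 = 33; slack = 55 − 33 = 22.

22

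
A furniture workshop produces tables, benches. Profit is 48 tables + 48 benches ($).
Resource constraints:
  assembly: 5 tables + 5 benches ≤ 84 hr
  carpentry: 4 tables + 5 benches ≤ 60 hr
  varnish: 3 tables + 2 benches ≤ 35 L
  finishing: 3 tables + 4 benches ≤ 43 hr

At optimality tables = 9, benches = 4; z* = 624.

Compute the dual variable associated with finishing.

At the optimum: assembly uses 65 of 84 (slack = 19); carpentry uses 56 of 60 (slack = 4); varnish uses 35 of 35 (binding); finishing uses 43 of 43 (binding).
Slack constraints have shadow price 0 (complementary slackness).
Dual feasibility on the basic columns requires 3·y_varnish + 3·y_finishing = 48, 2·y_varnish + 4·y_finishing = 48.
→ y_varnish = 8 and y_finishing = 8.
Shadow price of finishing = 8.

8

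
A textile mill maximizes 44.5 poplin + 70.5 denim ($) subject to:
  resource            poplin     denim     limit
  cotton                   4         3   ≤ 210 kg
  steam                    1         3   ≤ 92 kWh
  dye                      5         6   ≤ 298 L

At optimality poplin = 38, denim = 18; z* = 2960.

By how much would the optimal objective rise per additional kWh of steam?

Binding: steam and dye. Non-binding: cotton (4 unused).
Since cotton is not tight, its dual is 0.
The binding rows give the dual system: 1·y_steam + 5·y_dye = 44.5 and 3·y_steam + 6·y_dye = 70.5.
Solving: y_steam = 9.5, y_dye = 7.
Shadow price of steam = 9.5.

9.5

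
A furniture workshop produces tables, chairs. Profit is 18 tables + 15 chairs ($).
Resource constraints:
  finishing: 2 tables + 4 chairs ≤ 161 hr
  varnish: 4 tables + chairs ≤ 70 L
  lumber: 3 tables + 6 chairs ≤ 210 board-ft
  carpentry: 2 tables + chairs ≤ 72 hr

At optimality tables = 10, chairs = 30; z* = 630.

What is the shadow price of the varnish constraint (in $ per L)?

At the optimum: finishing uses 140 of 161 (slack = 21); varnish uses 70 of 70 (binding); lumber uses 210 of 210 (binding); carpentry uses 50 of 72 (slack = 22).
By complementary slackness, y = 0 for the non-binding constraints.
Dual feasibility on the basic columns requires 4·y_varnish + 3·y_lumber = 18, 1·y_varnish + 6·y_lumber = 15.
This yields shadow prices y_varnish = 3, y_lumber = 2.
Shadow price of varnish = 3.

3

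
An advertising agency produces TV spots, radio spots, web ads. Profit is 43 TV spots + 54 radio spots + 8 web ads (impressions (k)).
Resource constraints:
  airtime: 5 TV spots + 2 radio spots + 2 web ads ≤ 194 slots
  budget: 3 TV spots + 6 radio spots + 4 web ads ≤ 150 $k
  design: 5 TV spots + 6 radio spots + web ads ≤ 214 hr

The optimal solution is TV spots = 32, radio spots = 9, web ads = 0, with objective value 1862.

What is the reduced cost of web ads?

Check each constraint at x*: airtime 178/194 (slack 16); budget 150/150 (tight); design 214/214 (tight).
Since airtime is not tight, its dual is 0.
The binding rows give the dual system: 3·y_budget + 5·y_design = 43 and 6·y_budget + 6·y_design = 54.
→ y_budget = 1 and y_design = 8.
Reduced cost of web ads: c₃ − yᵀa₃ = 8 − (1·4 + 8·1) = 8 − 12 = -4.

-4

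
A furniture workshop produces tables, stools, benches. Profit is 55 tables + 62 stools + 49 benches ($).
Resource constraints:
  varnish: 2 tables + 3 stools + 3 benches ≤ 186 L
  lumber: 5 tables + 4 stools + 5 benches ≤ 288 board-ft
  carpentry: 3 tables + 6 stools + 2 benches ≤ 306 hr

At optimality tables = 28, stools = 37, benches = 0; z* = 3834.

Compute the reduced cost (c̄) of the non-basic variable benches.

Binding: lumber and carpentry. Non-binding: varnish (19 unused).
By complementary slackness, y = 0 for the non-binding constraint.
From A_Bᵀ y = c: 5·y_lumber + 3·y_carpentry = 55; 4·y_lumber + 6·y_carpentry = 62.
This yields shadow prices y_lumber = 8, y_carpentry = 5.
Reduced cost of benches: c₃ − yᵀa₃ = 49 − (8·5 + 5·2) = 49 − 50 = -1.

-1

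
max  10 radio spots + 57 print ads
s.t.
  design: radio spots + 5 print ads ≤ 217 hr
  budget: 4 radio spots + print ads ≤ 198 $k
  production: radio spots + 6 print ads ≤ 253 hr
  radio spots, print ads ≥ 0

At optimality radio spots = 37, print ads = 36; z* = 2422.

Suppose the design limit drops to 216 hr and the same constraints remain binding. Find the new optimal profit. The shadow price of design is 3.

Δb = -1, so new z* = 2422 + (3)·(-1) = 2422 − 3 = 2419.

2419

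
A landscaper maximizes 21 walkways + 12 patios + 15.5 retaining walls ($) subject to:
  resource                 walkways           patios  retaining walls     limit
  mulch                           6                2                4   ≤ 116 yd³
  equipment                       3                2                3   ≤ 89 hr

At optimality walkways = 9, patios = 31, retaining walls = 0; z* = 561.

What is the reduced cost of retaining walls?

Check each constraint at x*: mulch 116/116 (tight); equipment 89/89 (tight).
Dual feasibility on the basic columns requires 6·y_mulch + 3·y_equipment = 21, 2·y_mulch + 2·y_equipment = 12.
This yields shadow prices y_mulch = 1, y_equipment = 5.
Reduced cost of retaining walls: c₃ − yᵀa₃ = 15.5 − (1·4 + 5·3) = 15.5 − 19 = -3.5.

-3.5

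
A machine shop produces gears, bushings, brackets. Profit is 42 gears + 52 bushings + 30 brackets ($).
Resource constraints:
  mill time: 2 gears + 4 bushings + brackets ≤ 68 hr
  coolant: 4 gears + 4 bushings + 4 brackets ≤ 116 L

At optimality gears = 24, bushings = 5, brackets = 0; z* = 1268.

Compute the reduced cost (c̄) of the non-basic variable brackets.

-7

At the optimum: mill time uses 68 of 68 (binding); coolant uses 116 of 116 (binding).
Dual feasibility on the basic columns requires 2·y_mill time + 4·y_coolant = 42, 4·y_mill time + 4·y_coolant = 52.
→ y_mill time = 5 and y_coolant = 8.
Reduced cost of brackets: c₃ − yᵀa₃ = 30 − (5·1 + 8·4) = 30 − 37 = -7.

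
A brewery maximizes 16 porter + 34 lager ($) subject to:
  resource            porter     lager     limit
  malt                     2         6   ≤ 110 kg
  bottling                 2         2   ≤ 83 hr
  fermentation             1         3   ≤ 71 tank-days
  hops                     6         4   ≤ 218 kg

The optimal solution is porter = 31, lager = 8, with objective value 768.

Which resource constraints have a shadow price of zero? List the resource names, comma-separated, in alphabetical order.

malt: 110/110 (binding)
bottling: 78/83 (slack 5)
fermentation: 55/71 (slack 16)
hops: 218/218 (binding)
By complementary slackness, a constraint with positive slack has shadow price 0 → bottling, fermentation.

bottling, fermentation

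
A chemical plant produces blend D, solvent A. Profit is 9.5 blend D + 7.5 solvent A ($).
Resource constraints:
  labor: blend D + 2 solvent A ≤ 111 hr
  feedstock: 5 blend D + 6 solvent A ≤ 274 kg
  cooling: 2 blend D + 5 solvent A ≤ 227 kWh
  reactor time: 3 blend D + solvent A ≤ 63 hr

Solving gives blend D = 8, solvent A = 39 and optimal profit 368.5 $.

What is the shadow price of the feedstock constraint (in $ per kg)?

Binding: feedstock and reactor time. Non-binding: labor (25 unused), cooling (16 unused).
Since labor, cooling are not tight, their duals are 0.
The binding rows give the dual system: 5·y_feedstock + 3·y_reactor time = 9.5 and 6·y_feedstock + 1·y_reactor time = 7.5.
This yields shadow prices y_feedstock = 1, y_reactor time = 1.5.
Shadow price of feedstock = 1.

1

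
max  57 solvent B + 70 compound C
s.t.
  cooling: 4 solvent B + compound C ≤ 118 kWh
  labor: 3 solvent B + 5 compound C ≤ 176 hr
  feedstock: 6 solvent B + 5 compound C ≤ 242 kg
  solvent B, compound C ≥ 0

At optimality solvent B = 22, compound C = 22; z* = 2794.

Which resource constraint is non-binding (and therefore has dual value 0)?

cooling: 110/118 (slack 8)
labor: 176/176 (binding)
feedstock: 242/242 (binding)
By complementary slackness, a constraint with positive slack has shadow price 0 → cooling.

cooling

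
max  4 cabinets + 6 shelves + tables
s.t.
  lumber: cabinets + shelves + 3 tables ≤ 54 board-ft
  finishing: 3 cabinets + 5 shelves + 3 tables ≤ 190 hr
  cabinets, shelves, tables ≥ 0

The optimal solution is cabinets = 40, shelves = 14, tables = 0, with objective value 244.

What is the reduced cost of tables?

-5

Check each constraint at x*: lumber 54/54 (tight); finishing 190/190 (tight).
The binding rows give the dual system: 1·y_lumber + 3·y_finishing = 4 and 1·y_lumber + 5·y_finishing = 6.
This yields shadow prices y_lumber = 1, y_finishing = 1.
Reduced cost of tables: c₃ − yᵀa₃ = 1 − (1·3 + 1·3) = 1 − 6 = -5.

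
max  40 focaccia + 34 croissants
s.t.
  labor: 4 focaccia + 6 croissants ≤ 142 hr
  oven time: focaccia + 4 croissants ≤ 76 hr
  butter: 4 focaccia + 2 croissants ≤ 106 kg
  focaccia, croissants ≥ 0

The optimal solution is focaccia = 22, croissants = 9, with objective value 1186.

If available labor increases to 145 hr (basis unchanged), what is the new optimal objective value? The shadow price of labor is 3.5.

1196.5

Δb = 3, so new z* = 1186 + (3.5)·(3) = 1186 + 10.5 = 1196.5.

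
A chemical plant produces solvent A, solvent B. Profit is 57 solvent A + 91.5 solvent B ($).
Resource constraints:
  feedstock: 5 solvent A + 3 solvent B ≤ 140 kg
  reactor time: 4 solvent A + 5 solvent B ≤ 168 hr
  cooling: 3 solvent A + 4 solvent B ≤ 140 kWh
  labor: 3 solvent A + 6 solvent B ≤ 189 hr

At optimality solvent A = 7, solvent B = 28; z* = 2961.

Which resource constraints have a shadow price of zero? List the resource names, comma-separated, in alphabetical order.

cooling, feedstock

feedstock: 119/140 (slack 21)
reactor time: 168/168 (binding)
cooling: 133/140 (slack 7)
labor: 189/189 (binding)
By complementary slackness, a constraint with positive slack has shadow price 0 → cooling, feedstock.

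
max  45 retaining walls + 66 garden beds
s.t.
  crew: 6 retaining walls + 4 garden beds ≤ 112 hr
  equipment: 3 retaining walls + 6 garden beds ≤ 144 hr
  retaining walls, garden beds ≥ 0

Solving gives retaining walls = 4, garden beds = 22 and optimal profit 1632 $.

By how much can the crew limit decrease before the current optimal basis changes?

Binding constraints: crew, equipment. The basis is B = [[6,4],[3,6]] with det 24.
Per unit decrease in crew, x* moves by d = (-0.25, 0.125).
The basis stays optimal until retaining walls reaches 0; allowable decrease = 16 hr.

16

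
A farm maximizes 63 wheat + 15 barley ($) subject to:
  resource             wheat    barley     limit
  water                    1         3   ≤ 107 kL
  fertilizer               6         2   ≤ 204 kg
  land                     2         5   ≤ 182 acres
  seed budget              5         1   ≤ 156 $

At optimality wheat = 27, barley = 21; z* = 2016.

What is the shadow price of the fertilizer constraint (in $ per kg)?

3

Check each constraint at x*: water 90/107 (slack 17); fertilizer 204/204 (tight); land 159/182 (slack 23); seed budget 156/156 (tight).
By complementary slackness, y = 0 for the non-binding constraints.
From A_Bᵀ y = c: 6·y_fertilizer + 5·y_seed budget = 63; 2·y_fertilizer + 1·y_seed budget = 15.
This yields shadow prices y_fertilizer = 3, y_seed budget = 9.
Shadow price of fertilizer = 3.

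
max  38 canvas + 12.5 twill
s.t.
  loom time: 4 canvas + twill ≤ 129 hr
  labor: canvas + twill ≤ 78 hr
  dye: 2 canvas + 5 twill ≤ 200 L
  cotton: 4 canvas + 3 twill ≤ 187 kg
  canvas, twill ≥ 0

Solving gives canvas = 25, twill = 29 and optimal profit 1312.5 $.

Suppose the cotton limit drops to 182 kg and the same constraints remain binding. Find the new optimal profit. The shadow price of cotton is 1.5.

1305

Δb = -5, so new z* = 1312.5 + (1.5)·(-5) = 1312.5 − 7.5 = 1305.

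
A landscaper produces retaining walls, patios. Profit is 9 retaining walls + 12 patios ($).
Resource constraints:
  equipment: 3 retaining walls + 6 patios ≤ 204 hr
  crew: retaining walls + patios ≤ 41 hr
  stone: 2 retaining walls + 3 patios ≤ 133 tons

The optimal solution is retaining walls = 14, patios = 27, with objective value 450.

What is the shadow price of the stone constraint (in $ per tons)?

Check each constraint at x*: equipment 204/204 (tight); crew 41/41 (tight); stone 109/133 (slack 24).
Slack constraints have shadow price 0 (complementary slackness).
From A_Bᵀ y = c: 3·y_equipment + 1·y_crew = 9; 6·y_equipment + 1·y_crew = 12.
This yields shadow prices y_equipment = 1, y_crew = 6.
Shadow price of stone = 0.

0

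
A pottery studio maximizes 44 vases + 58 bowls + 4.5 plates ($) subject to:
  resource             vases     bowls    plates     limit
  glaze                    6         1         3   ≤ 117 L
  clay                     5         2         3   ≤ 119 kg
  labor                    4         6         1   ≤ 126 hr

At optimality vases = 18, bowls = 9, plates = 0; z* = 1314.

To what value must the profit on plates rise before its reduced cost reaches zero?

12.5

At the optimum: glaze uses 117 of 117 (binding); clay uses 108 of 119 (slack = 11); labor uses 126 of 126 (binding).
By complementary slackness, y = 0 for the non-binding constraint.
The binding rows give the dual system: 6·y_glaze + 4·y_labor = 44 and 1·y_glaze + 6·y_labor = 58.
Solving: y_glaze = 1, y_labor = 9.5.
plates enters the basis when its profit ≥ yᵀa₃ = 1·3 + 9.5·1 = 12.5.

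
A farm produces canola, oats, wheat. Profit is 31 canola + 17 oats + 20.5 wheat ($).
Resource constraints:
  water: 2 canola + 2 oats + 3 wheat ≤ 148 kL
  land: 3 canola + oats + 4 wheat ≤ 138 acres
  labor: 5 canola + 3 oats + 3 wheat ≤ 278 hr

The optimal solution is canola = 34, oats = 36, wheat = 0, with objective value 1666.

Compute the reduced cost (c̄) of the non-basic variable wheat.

-2.5

Check each constraint at x*: water 140/148 (slack 8); land 138/138 (tight); labor 278/278 (tight).
Since water is not tight, its dual is 0.
Dual feasibility on the basic columns requires 3·y_land + 5·y_labor = 31, 1·y_land + 3·y_labor = 17.
Solving: y_land = 2, y_labor = 5.
Reduced cost of wheat: c₃ − yᵀa₃ = 20.5 − (2·4 + 5·3) = 20.5 − 23 = -2.5.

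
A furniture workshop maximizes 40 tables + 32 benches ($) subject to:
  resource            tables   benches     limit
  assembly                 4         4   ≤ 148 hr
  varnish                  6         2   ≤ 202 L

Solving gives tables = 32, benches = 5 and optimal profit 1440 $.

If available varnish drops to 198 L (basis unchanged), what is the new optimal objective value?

1432

Both assembly and varnish are binding at x*.
From A_Bᵀ y = c: 4·y_assembly + 6·y_varnish = 40; 4·y_assembly + 2·y_varnish = 32.
→ y_assembly = 7 and y_varnish = 2.
Δz = y_varnish·Δb = 2 × (-4) = -8, so new z* = 1440 − 8 = 1432.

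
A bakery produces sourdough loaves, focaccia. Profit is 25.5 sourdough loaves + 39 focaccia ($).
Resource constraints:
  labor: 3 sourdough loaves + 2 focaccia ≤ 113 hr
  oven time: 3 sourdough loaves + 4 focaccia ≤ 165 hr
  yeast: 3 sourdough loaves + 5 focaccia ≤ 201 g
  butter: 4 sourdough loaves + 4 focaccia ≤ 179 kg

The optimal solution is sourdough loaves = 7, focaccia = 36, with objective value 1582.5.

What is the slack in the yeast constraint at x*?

0

yeast used = 3·7 + 5·36 = 201; slack = 201 − 201 = 0.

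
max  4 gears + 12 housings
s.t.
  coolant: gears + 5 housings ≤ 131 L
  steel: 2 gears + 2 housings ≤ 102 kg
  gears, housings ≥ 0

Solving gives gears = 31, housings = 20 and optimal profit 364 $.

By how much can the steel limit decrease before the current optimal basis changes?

Binding constraints: coolant, steel. The basis is B = [[1,5],[2,2]] with det -8.
Per unit decrease in steel, x* moves by d = (-0.625, 0.125).
The basis stays optimal until gears reaches 0; allowable decrease = 49.6 kg.

49.6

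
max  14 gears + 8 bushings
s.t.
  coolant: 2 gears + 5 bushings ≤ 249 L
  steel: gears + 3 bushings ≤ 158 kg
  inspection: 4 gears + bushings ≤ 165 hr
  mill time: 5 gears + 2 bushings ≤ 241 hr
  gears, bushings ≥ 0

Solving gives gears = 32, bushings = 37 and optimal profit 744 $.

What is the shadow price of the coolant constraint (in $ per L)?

1

Check each constraint at x*: coolant 249/249 (tight); steel 143/158 (slack 15); inspection 165/165 (tight); mill time 234/241 (slack 7).
Since steel, mill time are not tight, their duals are 0.
The binding rows give the dual system: 2·y_coolant + 4·y_inspection = 14 and 5·y_coolant + 1·y_inspection = 8.
This yields shadow prices y_coolant = 1, y_inspection = 3.
Shadow price of coolant = 1.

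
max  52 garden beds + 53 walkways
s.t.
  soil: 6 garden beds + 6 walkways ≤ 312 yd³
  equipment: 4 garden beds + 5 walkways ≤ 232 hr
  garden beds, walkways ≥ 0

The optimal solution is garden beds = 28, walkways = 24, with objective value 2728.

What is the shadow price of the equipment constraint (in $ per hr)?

1

Both soil and equipment are binding at x*.
The binding rows give the dual system: 6·y_soil + 4·y_equipment = 52 and 6·y_soil + 5·y_equipment = 53.
This yields shadow prices y_soil = 8, y_equipment = 1.
Shadow price of equipment = 1.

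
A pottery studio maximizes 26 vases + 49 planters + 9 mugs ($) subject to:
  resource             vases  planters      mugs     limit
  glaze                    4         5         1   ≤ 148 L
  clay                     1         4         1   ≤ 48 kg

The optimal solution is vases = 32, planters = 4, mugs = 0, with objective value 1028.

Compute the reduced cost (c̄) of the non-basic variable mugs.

At the optimum: glaze uses 148 of 148 (binding); clay uses 48 of 48 (binding).
From A_Bᵀ y = c: 4·y_glaze + 1·y_clay = 26; 5·y_glaze + 4·y_clay = 49.
Solving: y_glaze = 5, y_clay = 6.
Reduced cost of mugs: c₃ − yᵀa₃ = 9 − (5·1 + 6·1) = 9 − 11 = -2.

-2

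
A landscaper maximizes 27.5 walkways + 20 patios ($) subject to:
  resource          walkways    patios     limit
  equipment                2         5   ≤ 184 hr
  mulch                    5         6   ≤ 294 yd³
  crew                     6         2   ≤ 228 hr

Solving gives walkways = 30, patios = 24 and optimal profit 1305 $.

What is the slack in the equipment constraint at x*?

4

equipment used = 2·30 + 5·24 = 180; slack = 184 − 180 = 4.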